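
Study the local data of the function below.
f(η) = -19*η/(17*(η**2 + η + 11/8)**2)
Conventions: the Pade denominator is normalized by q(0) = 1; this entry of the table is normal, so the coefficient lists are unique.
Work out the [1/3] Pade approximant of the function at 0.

Taylor coefficients needed (expand at 0): a_0 = 0, a_1 = -1216/2057, a_2 = 19456/22627, a_3 = -19456/248897, a_4 = -155648/161051.
Write the denominator as Q(η) = 1 + q1*η + q2*η^2 + q3*η^3. Requiring Q*f - P = O(η^5) with deg P <= 1 kills the coefficients of η^2..η^4 in Q*f:
  η^2: a_2 + q1*a_1 + q2*a_0 = 0, i.e. 19456/22627 + (-1216/2057)*q1 + (0)*q2 = 0.
  η^3: a_3 + q1*a_2 + q2*a_1 + q3*a_0 = 0, i.e. -19456/248897 + (19456/22627)*q1 + (-1216/2057)*q2 + (0)*q3 = 0.
  η^4: a_4 + q1*a_3 + q2*a_2 + q3*a_1 = 0, i.e. -155648/161051 + (-19456/248897)*q1 + (19456/22627)*q2 + (-1216/2057)*q3 = 0.
Solving this linear system: q1 = 16/11, q2 = 240/121, q3 = 128/121.
The numerator is Q*f truncated at degree 1: P0 = a_0 = 0; P1 = a_1 + q1*a_0 = -1216/2057.

The Pade approximant has numerator coefficients [0, -1216/2057]; denominator coefficients [1, 16/11, 240/121, 128/121].


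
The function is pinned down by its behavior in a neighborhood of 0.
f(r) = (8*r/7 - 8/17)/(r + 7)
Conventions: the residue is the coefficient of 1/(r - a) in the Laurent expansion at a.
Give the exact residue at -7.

The residue is -144/17.

At the order-1 pole -7 set g(r) = (r - (-7))*f(r) = 8*r/7 - 8/17.
Simple pole: residue = g(a) at a = -7, which is -144/17.


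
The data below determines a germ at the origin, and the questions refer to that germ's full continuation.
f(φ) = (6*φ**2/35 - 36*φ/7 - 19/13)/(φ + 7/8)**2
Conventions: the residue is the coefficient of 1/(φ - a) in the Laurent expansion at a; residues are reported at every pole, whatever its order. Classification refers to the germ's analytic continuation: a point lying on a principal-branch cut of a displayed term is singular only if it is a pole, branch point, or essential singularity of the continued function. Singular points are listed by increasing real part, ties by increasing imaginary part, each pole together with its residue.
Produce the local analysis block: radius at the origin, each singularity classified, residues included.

Denominator factor (φ + 7/8)^2: pole of order 2 at -7/8, modulus 7/8.
The radius of convergence is the smallest modulus among the singular points: 7/8.
At the order-2 pole -7/8 set g(φ) = (φ - (-7/8))^2*f(φ) = 6*φ**2/35 - 36*φ/7 - 19/13.
Order-2 pole: residue = g'(a); g'(-7/8) = -381/70, so the residue is -381/70.

Radius of convergence at 0: 7/8.
At -7/8: a pole of order 2; residue -381/70.


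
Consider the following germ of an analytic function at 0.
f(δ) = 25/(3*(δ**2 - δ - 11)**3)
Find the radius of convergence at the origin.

Denominator factor (δ**2 - δ - 11)^3: discriminant 45, real irrational roots 1/2 + (3/2)*sqrt(5) and 1/2 - (3/2)*sqrt(5); poles of order 3, moduli 1/2 + (3/2)*sqrt(5) and -1/2 + (3/2)*sqrt(5).
The radius of convergence is the smallest modulus among the singular points: -1/2 + (3/2)*sqrt(5).

The radius of convergence is -1/2 + (3/2)*sqrt(5).


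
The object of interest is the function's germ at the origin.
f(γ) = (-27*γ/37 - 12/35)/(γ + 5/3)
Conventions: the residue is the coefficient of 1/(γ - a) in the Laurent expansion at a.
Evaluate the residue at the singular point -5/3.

At the order-1 pole -5/3 set g(γ) = (γ - (-5/3))*f(γ) = -27*γ/37 - 12/35.
Simple pole: residue = g(a) at a = -5/3, which is 1131/1295.

The residue is 1131/1295.


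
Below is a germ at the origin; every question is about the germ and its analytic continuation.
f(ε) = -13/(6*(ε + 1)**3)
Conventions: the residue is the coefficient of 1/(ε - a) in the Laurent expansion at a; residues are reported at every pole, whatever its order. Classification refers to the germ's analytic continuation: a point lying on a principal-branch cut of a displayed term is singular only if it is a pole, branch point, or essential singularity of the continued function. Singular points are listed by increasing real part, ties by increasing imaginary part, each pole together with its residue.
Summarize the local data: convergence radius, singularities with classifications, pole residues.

Denominator factor (ε + 1)^3: pole of order 3 at -1, modulus 1.
The radius of convergence is the smallest modulus among the singular points: 1.
At the order-3 pole -1 set g(ε) = (ε - (-1))^3*f(ε) = -13/6.
Order-3 pole: residue = g''(a)/2; g''(-1) = 0, so the residue is 0.

Radius of convergence at 0: 1.
At -1: a pole of order 3; residue 0.


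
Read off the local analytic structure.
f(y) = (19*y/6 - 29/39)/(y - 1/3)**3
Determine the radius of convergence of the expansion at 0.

Denominator factor (y - 1/3)^3: pole of order 3 at 1/3, modulus 1/3.
The radius of convergence is the smallest modulus among the singular points: 1/3.

The radius of convergence is 1/3.


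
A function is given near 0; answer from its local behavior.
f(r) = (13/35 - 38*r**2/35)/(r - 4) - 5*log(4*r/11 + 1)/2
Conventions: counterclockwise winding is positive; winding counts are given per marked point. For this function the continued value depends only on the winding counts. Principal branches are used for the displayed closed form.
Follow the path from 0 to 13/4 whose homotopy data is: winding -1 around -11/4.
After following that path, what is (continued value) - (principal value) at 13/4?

Continued minus principal equals (5)*pi*i.

The rational part is single-valued and drops out of the difference; each branch term changes only by its own monodromy.
(-5/2)*log(1 - r/(-11/4)): each positive loop around -11/4 adds 2*pi*i to the log, so winding -1 contributes (-5/2)*(-1)*2*pi*i = (5)*pi*i.
Summing the contributions at r = 13/4 gives (5)*pi*i.


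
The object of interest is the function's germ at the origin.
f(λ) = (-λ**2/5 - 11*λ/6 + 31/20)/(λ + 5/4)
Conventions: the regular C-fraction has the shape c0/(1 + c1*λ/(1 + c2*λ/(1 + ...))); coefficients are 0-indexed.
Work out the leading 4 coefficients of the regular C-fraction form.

Taylor coefficients (expand at 0): a_0 = 31/25, a_1 = -922/375, a_2 = 3388/1875, a_3 = -13552/9375.
c0 = a_0 = 31/25. Peel one level at a time: if S = 1 + c*λ/S' with S'(0) = 1, then c is the λ-coefficient of S and S' = c*λ/(S - 1).
S_1 = c0/f = 1 + (922/465)*λ + (21400/8649)*λ^2 + ...; c1 = 922/465.
S_2 = c1*λ/(S_1 - 1) = 1 + (-53500/42873)*λ + (-10164/212521)*λ^2 + ...; c2 = -53500/42873.
S_3 = c2*λ/(S_2 - 1) = 1 + (-236313/6165875)*λ + ...; c3 = -236313/6165875.

The regular C-fraction coefficients are [31/25, 922/465, -53500/42873, -236313/6165875].


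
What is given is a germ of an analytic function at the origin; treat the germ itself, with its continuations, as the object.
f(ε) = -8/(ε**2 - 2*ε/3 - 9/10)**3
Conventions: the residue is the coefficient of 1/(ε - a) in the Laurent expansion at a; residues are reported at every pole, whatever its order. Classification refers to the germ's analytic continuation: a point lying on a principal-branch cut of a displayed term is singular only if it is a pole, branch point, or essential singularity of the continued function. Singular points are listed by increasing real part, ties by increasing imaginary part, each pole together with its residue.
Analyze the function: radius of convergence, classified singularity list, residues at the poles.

Radius of convergence at 0: -1/3 + (1/30)*sqrt(910).
At 1/3 - (1/30)*sqrt(910): a pole of order 3; residue (36450/753571)*sqrt(910).
At 1/3 + (1/30)*sqrt(910): a pole of order 3; residue -(36450/753571)*sqrt(910).

Denominator factor (ε**2 - 2*ε/3 - 9/10)^3: discriminant 182/45, real irrational roots 1/3 + (1/30)*sqrt(910) and 1/3 - (1/30)*sqrt(910); poles of order 3, moduli 1/3 + (1/30)*sqrt(910) and -1/3 + (1/30)*sqrt(910).
The radius of convergence is the smallest modulus among the singular points: -1/3 + (1/30)*sqrt(910).
The factor ε**2 - 2*ε/3 - 9/10 splits as (ε - a)(ε - a') with a = 1/3 - (1/30)*sqrt(910), a' = 1/3 + (1/30)*sqrt(910). At the order-3 pole a set g(ε) = (ε - a)^3*f(ε) = [-8] / (ε - a')^3.
Order-3 pole: residue = g''(a)/2; g''(1/3 - (1/30)*sqrt(910)) = (72900/753571)*sqrt(910), so the residue is (36450/753571)*sqrt(910).
The factor ε**2 - 2*ε/3 - 9/10 splits as (ε - a)(ε - a') with a = 1/3 + (1/30)*sqrt(910), a' = 1/3 - (1/30)*sqrt(910). At the order-3 pole a set g(ε) = (ε - a)^3*f(ε) = [-8] / (ε - a')^3.
Order-3 pole: residue = g''(a)/2; g''(1/3 + (1/30)*sqrt(910)) = -(72900/753571)*sqrt(910), so the residue is -(36450/753571)*sqrt(910).
List the singular points by increasing real part (a conjugate pair: the negative imaginary part first).


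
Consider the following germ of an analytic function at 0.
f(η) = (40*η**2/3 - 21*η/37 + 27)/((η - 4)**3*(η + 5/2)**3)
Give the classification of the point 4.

The point is a pole of order 3.

The denominator factor η - 4 vanishes at 4 and appears to the power 3; the numerator there equals 26425/111, nonzero, and no other factor vanishes.
Hence a pole whose order is the multiplicity, 3.


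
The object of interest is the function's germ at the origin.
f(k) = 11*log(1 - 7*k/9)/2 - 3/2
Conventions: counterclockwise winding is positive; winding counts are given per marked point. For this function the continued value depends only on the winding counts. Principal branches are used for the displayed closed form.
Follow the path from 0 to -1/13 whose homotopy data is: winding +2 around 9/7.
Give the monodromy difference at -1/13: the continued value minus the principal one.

Continued minus principal equals (22)*pi*i.

The rational part is single-valued and drops out of the difference; each branch term changes only by its own monodromy.
(11/2)*log(1 - k/(9/7)): each positive loop around 9/7 adds 2*pi*i to the log, so winding +2 contributes (11/2)*(2)*2*pi*i = (22)*pi*i.
Summing the contributions at k = -1/13 gives (22)*pi*i.


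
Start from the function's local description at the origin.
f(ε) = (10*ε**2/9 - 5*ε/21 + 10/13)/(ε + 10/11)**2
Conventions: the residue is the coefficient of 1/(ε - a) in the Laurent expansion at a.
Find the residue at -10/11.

The residue is -1565/693.

At the order-2 pole -10/11 set g(ε) = (ε - (-10/11))^2*f(ε) = 10*ε**2/9 - 5*ε/21 + 10/13.
Order-2 pole: residue = g'(a); g'(-10/11) = -1565/693, so the residue is -1565/693.


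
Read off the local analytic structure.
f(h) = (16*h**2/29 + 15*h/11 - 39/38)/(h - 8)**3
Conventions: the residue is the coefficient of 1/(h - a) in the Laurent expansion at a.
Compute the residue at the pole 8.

The residue is 16/29.

At the order-3 pole 8 set g(h) = (h - (8))^3*f(h) = 16*h**2/29 + 15*h/11 - 39/38.
Order-3 pole: residue = g''(a)/2; g''(8) = 32/29, so the residue is 16/29.


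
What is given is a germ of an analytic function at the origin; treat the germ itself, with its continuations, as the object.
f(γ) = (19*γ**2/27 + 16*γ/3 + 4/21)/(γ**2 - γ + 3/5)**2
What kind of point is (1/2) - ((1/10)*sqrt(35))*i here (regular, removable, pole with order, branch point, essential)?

The point is a pole of order 2.

The denominator factor γ**2 - γ + 3/5 vanishes at (1/2) - ((1/10)*sqrt(35))*i and appears to the power 2; the numerator there equals (5267/1890) - ((163/270)*sqrt(35))*i, nonzero, and no other factor vanishes.
Hence a pole whose order is the multiplicity, 2.


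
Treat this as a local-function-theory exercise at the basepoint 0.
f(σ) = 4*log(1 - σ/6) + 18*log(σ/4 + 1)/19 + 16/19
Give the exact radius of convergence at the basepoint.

The radius of convergence is 4.

Branch term (18/19)*log(1 - σ/(-4)): its argument vanishes at σ = -4, a logarithmic branch point, modulus 4.
Branch term (4)*log(1 - σ/(6)): its argument vanishes at σ = 6, a logarithmic branch point, modulus 6.
The radius of convergence is the smallest modulus among the singular points: 4.


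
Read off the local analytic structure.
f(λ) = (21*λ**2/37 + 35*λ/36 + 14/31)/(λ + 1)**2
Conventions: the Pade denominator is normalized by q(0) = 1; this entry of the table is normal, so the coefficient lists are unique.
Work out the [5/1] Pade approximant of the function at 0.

The Pade approximant has numerator coefficients [14/31, 546889/782316, 537103/7236423, -537103/9648564, 537103/14472846, -537103/28945692]; denominator coefficients [1, 978/701].

Taylor coefficients needed (expand at 0): a_0 = 14/31, a_1 = 77/1116, a_2 = -455/20646, a_3 = -343/13764, a_4 = 742/10323, a_5 = -4907/41292, a_6 = 1141/6882.
Write the denominator as Q(λ) = 1 + q1*λ. Requiring Q*f - P = O(λ^7) with deg P <= 5 kills the coefficients of λ^6..λ^6 in Q*f:
  λ^6: a_6 + q1*a_5 = 0, i.e. 1141/6882 + (-4907/41292)*q1 = 0.
Solving this linear system: q1 = 978/701.
The numerator is Q*f truncated at degree 5: P0 = a_0 = 14/31; P1 = a_1 + q1*a_0 = 546889/782316; P2 = a_2 + q1*a_1 = 537103/7236423; P3 = a_3 + q1*a_2 = -537103/9648564; P4 = a_4 + q1*a_3 = 537103/14472846; P5 = a_5 + q1*a_4 = -537103/28945692.


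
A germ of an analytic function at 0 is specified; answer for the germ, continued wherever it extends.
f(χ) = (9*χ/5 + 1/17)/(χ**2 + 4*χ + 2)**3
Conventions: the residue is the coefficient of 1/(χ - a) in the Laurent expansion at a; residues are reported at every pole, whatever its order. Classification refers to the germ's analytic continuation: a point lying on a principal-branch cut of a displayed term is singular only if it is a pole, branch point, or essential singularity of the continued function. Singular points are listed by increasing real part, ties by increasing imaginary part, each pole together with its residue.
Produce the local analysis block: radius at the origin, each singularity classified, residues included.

Radius of convergence at 0: 2 - sqrt(2).
At -2 - sqrt(2): a pole of order 3; residue (903/10880)*sqrt(2).
At -2 + sqrt(2): a pole of order 3; residue -(903/10880)*sqrt(2).

Denominator factor (χ**2 + 4*χ + 2)^3: discriminant 8, real irrational roots -2 + sqrt(2) and -2 - sqrt(2); poles of order 3, moduli 2 - sqrt(2) and 2 + sqrt(2).
The radius of convergence is the smallest modulus among the singular points: 2 - sqrt(2).
The factor χ**2 + 4*χ + 2 splits as (χ - a)(χ - a') with a = -2 - sqrt(2), a' = -2 + sqrt(2). At the order-3 pole a set g(χ) = (χ - a)^3*f(χ) = [9*χ/5 + 1/17] / (χ - a')^3.
Order-3 pole: residue = g''(a)/2; g''(-2 - sqrt(2)) = (903/5440)*sqrt(2), so the residue is (903/10880)*sqrt(2).
The factor χ**2 + 4*χ + 2 splits as (χ - a)(χ - a') with a = -2 + sqrt(2), a' = -2 - sqrt(2). At the order-3 pole a set g(χ) = (χ - a)^3*f(χ) = [9*χ/5 + 1/17] / (χ - a')^3.
Order-3 pole: residue = g''(a)/2; g''(-2 + sqrt(2)) = -(903/5440)*sqrt(2), so the residue is -(903/10880)*sqrt(2).
List the singular points by increasing real part (a conjugate pair: the negative imaginary part first).


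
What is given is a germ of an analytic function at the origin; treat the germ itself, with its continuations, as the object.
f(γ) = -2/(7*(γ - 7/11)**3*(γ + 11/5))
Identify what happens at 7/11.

The denominator factor γ - 7/11 vanishes at 7/11 and appears to the power 3; the numerator there equals -2/7, nonzero, and no other factor vanishes.
Hence a pole whose order is the multiplicity, 3.

The point is a pole of order 3.


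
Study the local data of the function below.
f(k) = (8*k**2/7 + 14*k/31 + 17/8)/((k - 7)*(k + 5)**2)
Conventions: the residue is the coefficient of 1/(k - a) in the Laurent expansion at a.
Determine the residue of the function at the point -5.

The residue is 179303/249984.

At the order-2 pole -5 set g(k) = (k - (-5))^2*f(k) = (8*k**2/7 + 14*k/31 + 17/8)/(k - 7).
Order-2 pole: residue = g'(a); g'(-5) = 179303/249984, so the residue is 179303/249984.


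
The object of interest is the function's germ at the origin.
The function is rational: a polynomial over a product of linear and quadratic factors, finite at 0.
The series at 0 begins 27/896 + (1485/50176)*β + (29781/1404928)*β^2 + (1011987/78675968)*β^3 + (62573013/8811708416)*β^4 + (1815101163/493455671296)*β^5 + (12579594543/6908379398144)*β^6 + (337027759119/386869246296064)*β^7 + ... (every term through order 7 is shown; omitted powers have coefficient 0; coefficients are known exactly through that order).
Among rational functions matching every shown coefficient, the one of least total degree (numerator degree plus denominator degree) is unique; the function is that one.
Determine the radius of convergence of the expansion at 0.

The radius of convergence is 8/3.

No rational of total degree below 4 reproduces all 8 coefficients; solving the [0/4] Pade equations on them gives f(β) = -4/((β - 8/3)**3*(β + 7)), whose expansion matches every shown term.
Denominator factor (β - 8/3)^3: pole of order 3 at 8/3, modulus 8/3.
Denominator factor (β + 7): pole of order 1 at -7, modulus 7.
The radius of convergence is the smallest modulus among the singular points: 8/3.


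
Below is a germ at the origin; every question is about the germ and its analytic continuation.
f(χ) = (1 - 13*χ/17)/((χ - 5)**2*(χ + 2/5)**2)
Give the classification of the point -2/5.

The denominator factor χ + 2/5 vanishes at -2/5 and appears to the power 2; the numerator there equals 111/85, nonzero, and no other factor vanishes.
Hence a pole whose order is the multiplicity, 2.

The point is a pole of order 2.


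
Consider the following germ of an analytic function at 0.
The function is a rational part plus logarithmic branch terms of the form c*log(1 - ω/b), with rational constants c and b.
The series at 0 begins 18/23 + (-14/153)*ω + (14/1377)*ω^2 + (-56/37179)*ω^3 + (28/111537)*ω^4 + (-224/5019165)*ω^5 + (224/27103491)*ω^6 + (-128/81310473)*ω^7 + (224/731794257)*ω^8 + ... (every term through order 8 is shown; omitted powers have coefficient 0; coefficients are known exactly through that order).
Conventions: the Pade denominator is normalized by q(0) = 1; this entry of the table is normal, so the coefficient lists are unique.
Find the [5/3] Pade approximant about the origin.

The Pade approximant has numerator coefficients [18/23, 1651/7038, 5963/443394, -6917/11971638, -2/111537, 1/5019165]; denominator coefficients [1, 5/12, 10/189, 10/5103].

Taylor coefficients needed (read off): a_0 = 18/23, a_1 = -14/153, a_2 = 14/1377, a_3 = -56/37179, a_4 = 28/111537, a_5 = -224/5019165, a_6 = 224/27103491, a_7 = -128/81310473, a_8 = 224/731794257.
Write the denominator as Q(ω) = 1 + q1*ω + q2*ω^2 + q3*ω^3. Requiring Q*f - P = O(ω^9) with deg P <= 5 kills the coefficients of ω^6..ω^8 in Q*f:
  ω^6: a_6 + q1*a_5 + q2*a_4 + q3*a_3 = 0, i.e. 224/27103491 + (-224/5019165)*q1 + (28/111537)*q2 + (-56/37179)*q3 = 0.
  ω^7: a_7 + q1*a_6 + q2*a_5 + q3*a_4 = 0, i.e. -128/81310473 + (224/27103491)*q1 + (-224/5019165)*q2 + (28/111537)*q3 = 0.
  ω^8: a_8 + q1*a_7 + q2*a_6 + q3*a_5 = 0, i.e. 224/731794257 + (-128/81310473)*q1 + (224/27103491)*q2 + (-224/5019165)*q3 = 0.
Solving this linear system: q1 = 5/12, q2 = 10/189, q3 = 10/5103.
The numerator is Q*f truncated at degree 5: P0 = a_0 = 18/23; P1 = a_1 + q1*a_0 = 1651/7038; P2 = a_2 + q1*a_1 + q2*a_0 = 5963/443394; P3 = a_3 + q1*a_2 + q2*a_1 + q3*a_0 = -6917/11971638; P4 = a_4 + q1*a_3 + q2*a_2 + q3*a_1 = -2/111537; P5 = a_5 + q1*a_4 + q2*a_3 + q3*a_2 = 1/5019165.


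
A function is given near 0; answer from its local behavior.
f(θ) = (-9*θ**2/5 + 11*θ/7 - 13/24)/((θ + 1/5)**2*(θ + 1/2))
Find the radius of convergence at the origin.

The radius of convergence is 1/5.

Denominator factor (θ + 1/2): pole of order 1 at -1/2, modulus 1/2.
Denominator factor (θ + 1/5)^2: pole of order 2 at -1/5, modulus 1/5.
The radius of convergence is the smallest modulus among the singular points: 1/5.


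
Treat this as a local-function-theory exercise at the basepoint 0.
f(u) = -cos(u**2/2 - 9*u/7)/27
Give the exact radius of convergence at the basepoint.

The radius of convergence is infinite.

The factor cos(u**2/2 - 9*u/7) is entire and contributes no finite singular point.
The polynomial part has no poles.
No finite singular points: the Taylor series at 0 converges everywhere.


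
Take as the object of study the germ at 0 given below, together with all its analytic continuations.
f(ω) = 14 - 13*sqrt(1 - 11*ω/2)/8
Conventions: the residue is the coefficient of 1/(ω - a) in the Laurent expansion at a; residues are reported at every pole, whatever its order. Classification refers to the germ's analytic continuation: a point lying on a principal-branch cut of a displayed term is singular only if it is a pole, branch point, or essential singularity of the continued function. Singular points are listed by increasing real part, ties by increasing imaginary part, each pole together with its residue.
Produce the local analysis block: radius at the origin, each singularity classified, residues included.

Radius of convergence at 0: 2/11.
At 2/11: an algebraic (square-root) branch point.

Branch term (-13/8)*sqrt(1 - ω/(2/11)): its argument vanishes at ω = 2/11, a square-root branch point, modulus 2/11.
The radius of convergence is the smallest modulus among the singular points: 2/11.


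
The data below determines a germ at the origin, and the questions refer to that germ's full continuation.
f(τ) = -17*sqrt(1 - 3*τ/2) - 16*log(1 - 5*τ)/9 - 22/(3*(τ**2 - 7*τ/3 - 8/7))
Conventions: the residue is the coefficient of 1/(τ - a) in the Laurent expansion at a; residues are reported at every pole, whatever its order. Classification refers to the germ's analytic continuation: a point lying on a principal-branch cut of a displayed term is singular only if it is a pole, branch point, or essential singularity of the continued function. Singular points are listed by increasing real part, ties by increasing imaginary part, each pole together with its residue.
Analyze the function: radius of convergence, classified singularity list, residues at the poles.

Radius of convergence at 0: 1/5.
At 7/6 - (1/42)*sqrt(4417): a pole of order 1; residue (22/631)*sqrt(4417).
At 1/5: a logarithmic branch point.
At 2/3: an algebraic (square-root) branch point.
At 7/6 + (1/42)*sqrt(4417): a pole of order 1; residue -(22/631)*sqrt(4417).

Denominator factor (τ**2 - 7*τ/3 - 8/7): discriminant 631/63, real irrational roots 7/6 + (1/42)*sqrt(4417) and 7/6 - (1/42)*sqrt(4417); poles of order 1, moduli 7/6 + (1/42)*sqrt(4417) and -7/6 + (1/42)*sqrt(4417).
Branch term (-16/9)*log(1 - τ/(1/5)): its argument vanishes at τ = 1/5, a logarithmic branch point, modulus 1/5.
Branch term (-17)*sqrt(1 - τ/(2/3)): its argument vanishes at τ = 2/3, a square-root branch point, modulus 2/3.
The radius of convergence is the smallest modulus among the singular points: 1/5.
The branch terms are analytic at 7/6 - (1/42)*sqrt(4417) and contribute nothing to the residue; only the rational part matters.
The factor τ**2 - 7*τ/3 - 8/7 splits as (τ - a)(τ - a') with a = 7/6 - (1/42)*sqrt(4417), a' = 7/6 + (1/42)*sqrt(4417). At the order-1 pole a set g(τ) = (τ - a)*(rational part) = [-22/3] / (τ - a').
Simple pole: residue = g(a) at a = 7/6 - (1/42)*sqrt(4417), which is (22/631)*sqrt(4417).
The branch terms are analytic at 7/6 + (1/42)*sqrt(4417) and contribute nothing to the residue; only the rational part matters.
The factor τ**2 - 7*τ/3 - 8/7 splits as (τ - a)(τ - a') with a = 7/6 + (1/42)*sqrt(4417), a' = 7/6 - (1/42)*sqrt(4417). At the order-1 pole a set g(τ) = (τ - a)*(rational part) = [-22/3] / (τ - a').
Simple pole: residue = g(a) at a = 7/6 + (1/42)*sqrt(4417), which is -(22/631)*sqrt(4417).
List the singular points by increasing real part (a conjugate pair: the negative imaginary part first).


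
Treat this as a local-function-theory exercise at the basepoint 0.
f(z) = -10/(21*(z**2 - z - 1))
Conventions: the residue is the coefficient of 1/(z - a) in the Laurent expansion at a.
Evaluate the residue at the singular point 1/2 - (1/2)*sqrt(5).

The residue is (2/21)*sqrt(5).

The factor z**2 - z - 1 splits as (z - a)(z - a') with a = 1/2 - (1/2)*sqrt(5), a' = 1/2 + (1/2)*sqrt(5). At the order-1 pole a set g(z) = (z - a)*f(z) = [-10/21] / (z - a').
Simple pole: residue = g(a) at a = 1/2 - (1/2)*sqrt(5), which is (2/21)*sqrt(5).


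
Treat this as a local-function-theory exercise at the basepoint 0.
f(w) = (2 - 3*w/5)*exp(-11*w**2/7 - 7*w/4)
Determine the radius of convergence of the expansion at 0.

The radius of convergence is infinite.

The factor exp(-11*w**2/7 - 7*w/4) is entire and contributes no finite singular point.
The polynomial part has no poles.
No finite singular points: the Taylor series at 0 converges everywhere.


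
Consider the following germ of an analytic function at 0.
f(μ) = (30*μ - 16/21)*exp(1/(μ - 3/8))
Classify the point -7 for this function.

The point is a regular point.

There is no denominator, hence no pole anywhere.
The essential point of exp(1/(μ - (3/8))) is 3/8, not -7.
So the germ continues analytically to -7.


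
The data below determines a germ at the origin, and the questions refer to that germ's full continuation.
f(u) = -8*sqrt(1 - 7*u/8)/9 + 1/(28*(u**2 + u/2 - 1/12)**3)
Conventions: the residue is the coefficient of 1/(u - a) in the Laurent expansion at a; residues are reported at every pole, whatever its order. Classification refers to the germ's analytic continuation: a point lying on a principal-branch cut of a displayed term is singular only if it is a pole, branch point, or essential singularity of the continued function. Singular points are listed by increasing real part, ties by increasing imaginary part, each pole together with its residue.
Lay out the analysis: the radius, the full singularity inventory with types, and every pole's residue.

Denominator factor (u**2 + u/2 - 1/12)^3: discriminant 7/12, real irrational roots -1/4 + (1/12)*sqrt(21) and -1/4 - (1/12)*sqrt(21); poles of order 3, moduli -1/4 + (1/12)*sqrt(21) and 1/4 + (1/12)*sqrt(21).
Branch term (-8/9)*sqrt(1 - u/(8/7)): its argument vanishes at u = 8/7, a square-root branch point, modulus 8/7.
The radius of convergence is the smallest modulus among the singular points: -1/4 + (1/12)*sqrt(21).
The branch term is analytic at -1/4 - (1/12)*sqrt(21) and contributes nothing to the residue; only the rational part matters.
The factor u**2 + u/2 - 1/12 splits as (u - a)(u - a') with a = -1/4 - (1/12)*sqrt(21), a' = -1/4 + (1/12)*sqrt(21). At the order-3 pole a set g(u) = (u - a)^3*(rational part) = [1/28] / (u - a')^3.
Order-3 pole: residue = g''(a)/2; g''(-1/4 - (1/12)*sqrt(21)) = -(864/2401)*sqrt(21), so the residue is -(432/2401)*sqrt(21).
The branch term is analytic at -1/4 + (1/12)*sqrt(21) and contributes nothing to the residue; only the rational part matters.
The factor u**2 + u/2 - 1/12 splits as (u - a)(u - a') with a = -1/4 + (1/12)*sqrt(21), a' = -1/4 - (1/12)*sqrt(21). At the order-3 pole a set g(u) = (u - a)^3*(rational part) = [1/28] / (u - a')^3.
Order-3 pole: residue = g''(a)/2; g''(-1/4 + (1/12)*sqrt(21)) = (864/2401)*sqrt(21), so the residue is (432/2401)*sqrt(21).
List the singular points by increasing real part (a conjugate pair: the negative imaginary part first).

Radius of convergence at 0: -1/4 + (1/12)*sqrt(21).
At -1/4 - (1/12)*sqrt(21): a pole of order 3; residue -(432/2401)*sqrt(21).
At -1/4 + (1/12)*sqrt(21): a pole of order 3; residue (432/2401)*sqrt(21).
At 8/7: an algebraic (square-root) branch point.


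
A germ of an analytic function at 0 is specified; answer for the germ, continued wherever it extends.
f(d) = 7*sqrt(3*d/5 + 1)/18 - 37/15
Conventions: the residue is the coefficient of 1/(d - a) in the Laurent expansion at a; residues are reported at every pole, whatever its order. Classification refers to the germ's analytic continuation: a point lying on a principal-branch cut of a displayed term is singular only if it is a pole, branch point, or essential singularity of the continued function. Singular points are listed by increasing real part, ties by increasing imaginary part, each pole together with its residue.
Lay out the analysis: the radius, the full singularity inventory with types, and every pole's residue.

Branch term (7/18)*sqrt(1 - d/(-5/3)): its argument vanishes at d = -5/3, a square-root branch point, modulus 5/3.
The radius of convergence is the smallest modulus among the singular points: 5/3.

Radius of convergence at 0: 5/3.
At -5/3: an algebraic (square-root) branch point.


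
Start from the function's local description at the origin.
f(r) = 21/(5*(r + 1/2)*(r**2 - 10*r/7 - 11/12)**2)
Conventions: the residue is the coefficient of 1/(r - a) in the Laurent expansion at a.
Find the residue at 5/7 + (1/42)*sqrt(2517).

The residue is -9261/10 + (25977105/1407842)*sqrt(2517).

The factor r**2 - 10*r/7 - 11/12 splits as (r - a)(r - a') with a = 5/7 + (1/42)*sqrt(2517), a' = 5/7 - (1/42)*sqrt(2517). At the order-2 pole a set g(r) = (r - a)^2*f(r) = [21/(5*(r + 1/2))] / (r - a')^2.
Order-2 pole: residue = g'(a); g'(5/7 + (1/42)*sqrt(2517)) = -9261/10 + (25977105/1407842)*sqrt(2517), so the residue is -9261/10 + (25977105/1407842)*sqrt(2517).


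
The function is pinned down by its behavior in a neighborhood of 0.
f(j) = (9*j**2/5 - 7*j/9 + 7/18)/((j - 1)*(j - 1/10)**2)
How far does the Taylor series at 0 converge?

The radius of convergence is 1/10.

Denominator factor (j - 1): pole of order 1 at 1, modulus 1.
Denominator factor (j - 1/10)^2: pole of order 2 at 1/10, modulus 1/10.
The radius of convergence is the smallest modulus among the singular points: 1/10.


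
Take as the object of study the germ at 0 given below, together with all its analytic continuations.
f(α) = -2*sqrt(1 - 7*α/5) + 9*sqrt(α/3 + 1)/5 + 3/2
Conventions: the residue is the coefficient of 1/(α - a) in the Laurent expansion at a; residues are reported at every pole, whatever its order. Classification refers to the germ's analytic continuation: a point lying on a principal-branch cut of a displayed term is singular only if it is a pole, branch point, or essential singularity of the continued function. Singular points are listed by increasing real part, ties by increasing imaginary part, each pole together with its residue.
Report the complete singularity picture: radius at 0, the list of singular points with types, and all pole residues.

Branch term (-2)*sqrt(1 - α/(5/7)): its argument vanishes at α = 5/7, a square-root branch point, modulus 5/7.
Branch term (9/5)*sqrt(1 - α/(-3)): its argument vanishes at α = -3, a square-root branch point, modulus 3.
The radius of convergence is the smallest modulus among the singular points: 5/7.
List the singular points by increasing real part (a conjugate pair: the negative imaginary part first).

Radius of convergence at 0: 5/7.
At -3: an algebraic (square-root) branch point.
At 5/7: an algebraic (square-root) branch point.


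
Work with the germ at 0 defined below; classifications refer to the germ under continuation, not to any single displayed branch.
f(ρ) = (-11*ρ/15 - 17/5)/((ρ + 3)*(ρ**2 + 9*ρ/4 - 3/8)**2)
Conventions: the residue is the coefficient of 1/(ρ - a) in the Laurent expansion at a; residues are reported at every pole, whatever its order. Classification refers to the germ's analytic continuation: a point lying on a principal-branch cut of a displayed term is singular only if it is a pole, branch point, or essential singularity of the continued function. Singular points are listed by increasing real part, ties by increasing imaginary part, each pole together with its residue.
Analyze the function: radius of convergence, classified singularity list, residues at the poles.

Denominator factor (ρ + 3): pole of order 1 at -3, modulus 3.
Denominator factor (ρ**2 + 9*ρ/4 - 3/8)^2: discriminant 105/16, real irrational roots -9/8 + (1/8)*sqrt(105) and -9/8 - (1/8)*sqrt(105); poles of order 2, moduli -9/8 + (1/8)*sqrt(105) and 9/8 + (1/8)*sqrt(105).
The radius of convergence is the smallest modulus among the singular points: -9/8 + (1/8)*sqrt(105).
At the order-1 pole -3 set g(ρ) = (ρ - (-3))*f(ρ) = (-11*ρ/15 - 17/5)/(ρ**2 + 9*ρ/4 - 3/8)**2.
Simple pole: residue = g(a) at a = -3, which is -128/375.
The factor ρ**2 + 9*ρ/4 - 3/8 splits as (ρ - a)(ρ - a') with a = -9/8 - (1/8)*sqrt(105), a' = -9/8 + (1/8)*sqrt(105). At the order-2 pole a set g(ρ) = (ρ - a)^2*f(ρ) = [(-11*ρ/15 - 17/5)/(ρ + 3)] / (ρ - a')^2.
Order-2 pole: residue = g'(a); g'(-9/8 - (1/8)*sqrt(105)) = 64/375 + (64/33075)*sqrt(105), so the residue is 64/375 + (64/33075)*sqrt(105).
The factor ρ**2 + 9*ρ/4 - 3/8 splits as (ρ - a)(ρ - a') with a = -9/8 + (1/8)*sqrt(105), a' = -9/8 - (1/8)*sqrt(105). At the order-2 pole a set g(ρ) = (ρ - a)^2*f(ρ) = [(-11*ρ/15 - 17/5)/(ρ + 3)] / (ρ - a')^2.
Order-2 pole: residue = g'(a); g'(-9/8 + (1/8)*sqrt(105)) = 64/375 - (64/33075)*sqrt(105), so the residue is 64/375 - (64/33075)*sqrt(105).
List the singular points by increasing real part (a conjugate pair: the negative imaginary part first).

Radius of convergence at 0: -9/8 + (1/8)*sqrt(105).
At -3: a pole of order 1; residue -128/375.
At -9/8 - (1/8)*sqrt(105): a pole of order 2; residue 64/375 + (64/33075)*sqrt(105).
At -9/8 + (1/8)*sqrt(105): a pole of order 2; residue 64/375 - (64/33075)*sqrt(105).


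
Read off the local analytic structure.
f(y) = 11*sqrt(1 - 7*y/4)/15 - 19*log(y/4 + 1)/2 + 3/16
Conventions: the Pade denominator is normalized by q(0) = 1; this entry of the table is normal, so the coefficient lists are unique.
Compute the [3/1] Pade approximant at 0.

The Pade approximant has numerator coefficients [221/240, -133196939/34813440, 11608559/4351680, -86144701/278507520]; denominator coefficients [1, -127495/145056].

Taylor coefficients needed (expand at 0): a_0 = 221/240, a_1 = -181/60, a_2 = 31/1920, a_3 = -1511/5120, a_4 = -25499/98304.
Write the denominator as Q(y) = 1 + q1*y. Requiring Q*f - P = O(y^5) with deg P <= 3 kills the coefficients of y^4..y^4 in Q*f:
  y^4: a_4 + q1*a_3 = 0, i.e. -25499/98304 + (-1511/5120)*q1 = 0.
Solving this linear system: q1 = -127495/145056.
The numerator is Q*f truncated at degree 3: P0 = a_0 = 221/240; P1 = a_1 + q1*a_0 = -133196939/34813440; P2 = a_2 + q1*a_1 = 11608559/4351680; P3 = a_3 + q1*a_2 = -86144701/278507520.


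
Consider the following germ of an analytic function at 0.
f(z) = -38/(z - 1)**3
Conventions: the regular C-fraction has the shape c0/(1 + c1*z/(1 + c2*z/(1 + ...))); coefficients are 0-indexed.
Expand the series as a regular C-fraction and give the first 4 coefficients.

The regular C-fraction coefficients are [38, -3, 1, -2/3].

Taylor coefficients (expand at 0): a_0 = 38, a_1 = 114, a_2 = 228, a_3 = 380.
c0 = a_0 = 38. Peel one level at a time: if S = 1 + c*z/S' with S'(0) = 1, then c is the z-coefficient of S and S' = c*z/(S - 1).
S_1 = c0/f = 1 + (-3)*z + (3)*z^2 + ...; c1 = -3.
S_2 = c1*z/(S_1 - 1) = 1 + (1)*z + (2/3)*z^2 + ...; c2 = 1.
S_3 = c2*z/(S_2 - 1) = 1 + (-2/3)*z + ...; c3 = -2/3.


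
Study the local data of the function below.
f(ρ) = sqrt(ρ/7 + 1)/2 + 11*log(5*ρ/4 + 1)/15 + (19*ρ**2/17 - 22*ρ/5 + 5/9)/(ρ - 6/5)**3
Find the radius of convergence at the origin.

The radius of convergence is 4/5.

Denominator factor (ρ - 6/5)^3: pole of order 3 at 6/5, modulus 6/5.
Branch term (11/15)*log(1 - ρ/(-4/5)): its argument vanishes at ρ = -4/5, a logarithmic branch point, modulus 4/5.
Branch term (1/2)*sqrt(1 - ρ/(-7)): its argument vanishes at ρ = -7, a square-root branch point, modulus 7.
The radius of convergence is the smallest modulus among the singular points: 4/5.


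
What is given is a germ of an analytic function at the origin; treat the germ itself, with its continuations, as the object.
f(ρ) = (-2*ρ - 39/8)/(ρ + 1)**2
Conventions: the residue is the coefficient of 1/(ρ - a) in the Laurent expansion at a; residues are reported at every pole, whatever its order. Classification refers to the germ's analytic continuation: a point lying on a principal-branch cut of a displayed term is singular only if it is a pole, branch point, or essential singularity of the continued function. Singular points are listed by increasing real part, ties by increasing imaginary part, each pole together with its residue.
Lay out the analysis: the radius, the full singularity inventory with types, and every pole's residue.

Denominator factor (ρ + 1)^2: pole of order 2 at -1, modulus 1.
The radius of convergence is the smallest modulus among the singular points: 1.
At the order-2 pole -1 set g(ρ) = (ρ - (-1))^2*f(ρ) = -2*ρ - 39/8.
Order-2 pole: residue = g'(a); g'(-1) = -2, so the residue is -2.

Radius of convergence at 0: 1.
At -1: a pole of order 2; residue -2.


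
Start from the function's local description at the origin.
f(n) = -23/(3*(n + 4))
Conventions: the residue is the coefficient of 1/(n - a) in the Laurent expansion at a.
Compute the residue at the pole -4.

The residue is -23/3.

At the order-1 pole -4 set g(n) = (n - (-4))*f(n) = -23/3.
Simple pole: residue = g(a) at a = -4, which is -23/3.


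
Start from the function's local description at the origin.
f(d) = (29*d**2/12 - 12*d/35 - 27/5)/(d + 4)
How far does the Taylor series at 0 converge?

Denominator factor (d + 4): pole of order 1 at -4, modulus 4.
The radius of convergence is the smallest modulus among the singular points: 4.

The radius of convergence is 4.


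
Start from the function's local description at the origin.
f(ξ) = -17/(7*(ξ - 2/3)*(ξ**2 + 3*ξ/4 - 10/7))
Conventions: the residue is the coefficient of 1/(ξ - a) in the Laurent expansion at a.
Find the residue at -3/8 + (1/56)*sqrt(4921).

The residue is -153/61 - (1275/42883)*sqrt(4921).

The factor ξ**2 + 3*ξ/4 - 10/7 splits as (ξ - a)(ξ - a') with a = -3/8 + (1/56)*sqrt(4921), a' = -3/8 - (1/56)*sqrt(4921). At the order-1 pole a set g(ξ) = (ξ - a)*f(ξ) = [-17/(7*(ξ - 2/3))] / (ξ - a').
Simple pole: residue = g(a) at a = -3/8 + (1/56)*sqrt(4921), which is -153/61 - (1275/42883)*sqrt(4921).


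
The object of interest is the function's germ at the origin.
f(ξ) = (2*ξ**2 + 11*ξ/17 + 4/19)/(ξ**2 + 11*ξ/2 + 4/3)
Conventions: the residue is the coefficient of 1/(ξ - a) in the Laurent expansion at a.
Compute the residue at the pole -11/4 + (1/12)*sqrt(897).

The factor ξ**2 + 11*ξ/2 + 4/3 splits as (ξ - a)(ξ - a') with a = -11/4 + (1/12)*sqrt(897), a' = -11/4 - (1/12)*sqrt(897). At the order-1 pole a set g(ξ) = (ξ - a)*f(ξ) = [2*ξ**2 + 11*ξ/17 + 4/19] / (ξ - a').
Simple pole: residue = g(a) at a = -11/4 + (1/12)*sqrt(897), which is -88/17 + (2192/12597)*sqrt(897).

The residue is -88/17 + (2192/12597)*sqrt(897).


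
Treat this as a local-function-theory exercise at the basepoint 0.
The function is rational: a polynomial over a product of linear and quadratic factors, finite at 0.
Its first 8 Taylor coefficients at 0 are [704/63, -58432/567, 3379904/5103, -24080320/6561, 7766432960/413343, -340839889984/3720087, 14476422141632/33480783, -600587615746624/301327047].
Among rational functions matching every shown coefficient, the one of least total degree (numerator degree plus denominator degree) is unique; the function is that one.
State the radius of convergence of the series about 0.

No rational of total degree below 3 reproduces all 8 coefficients; solving the [0/3] Pade equations on them gives f(λ) = 4/(7*(λ + 1/4)**2*(λ + 9/11)), whose expansion matches every shown term.
Denominator factor (λ + 1/4)^2: pole of order 2 at -1/4, modulus 1/4.
Denominator factor (λ + 9/11): pole of order 1 at -9/11, modulus 9/11.
The radius of convergence is the smallest modulus among the singular points: 1/4.

The radius of convergence is 1/4.


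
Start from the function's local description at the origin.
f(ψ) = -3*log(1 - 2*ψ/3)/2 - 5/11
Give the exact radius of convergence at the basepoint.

Branch term (-3/2)*log(1 - ψ/(3/2)): its argument vanishes at ψ = 3/2, a logarithmic branch point, modulus 3/2.
The radius of convergence is the smallest modulus among the singular points: 3/2.

The radius of convergence is 3/2.


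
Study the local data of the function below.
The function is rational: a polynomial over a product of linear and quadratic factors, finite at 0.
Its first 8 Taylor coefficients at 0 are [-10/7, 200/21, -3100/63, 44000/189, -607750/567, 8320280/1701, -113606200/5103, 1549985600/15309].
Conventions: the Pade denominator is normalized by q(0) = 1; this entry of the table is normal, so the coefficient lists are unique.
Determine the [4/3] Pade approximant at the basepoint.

The Pade approximant has numerator coefficients [-10/7, 327200/411621, -219700/137207, 105456/137207, -24610/24213]; denominator coefficients [1, 359300/58803, 1307420/176409, 134272/98005].

Taylor coefficients needed (read off): a_0 = -10/7, a_1 = 200/21, a_2 = -3100/63, a_3 = 44000/189, a_4 = -607750/567, a_5 = 8320280/1701, a_6 = -113606200/5103, a_7 = 1549985600/15309.
Write the denominator as Q(n) = 1 + q1*n + q2*n^2 + q3*n^3. Requiring Q*f - P = O(n^8) with deg P <= 4 kills the coefficients of n^5..n^7 in Q*f:
  n^5: a_5 + q1*a_4 + q2*a_3 + q3*a_2 = 0, i.e. 8320280/1701 + (-607750/567)*q1 + (44000/189)*q2 + (-3100/63)*q3 = 0.
  n^6: a_6 + q1*a_5 + q2*a_4 + q3*a_3 = 0, i.e. -113606200/5103 + (8320280/1701)*q1 + (-607750/567)*q2 + (44000/189)*q3 = 0.
  n^7: a_7 + q1*a_6 + q2*a_5 + q3*a_4 = 0, i.e. 1549985600/15309 + (-113606200/5103)*q1 + (8320280/1701)*q2 + (-607750/567)*q3 = 0.
Solving this linear system: q1 = 359300/58803, q2 = 1307420/176409, q3 = 134272/98005.
The numerator is Q*f truncated at degree 4: P0 = a_0 = -10/7; P1 = a_1 + q1*a_0 = 327200/411621; P2 = a_2 + q1*a_1 + q2*a_0 = -219700/137207; P3 = a_3 + q1*a_2 + q2*a_1 + q3*a_0 = 105456/137207; P4 = a_4 + q1*a_3 + q2*a_2 + q3*a_1 = -24610/24213.
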